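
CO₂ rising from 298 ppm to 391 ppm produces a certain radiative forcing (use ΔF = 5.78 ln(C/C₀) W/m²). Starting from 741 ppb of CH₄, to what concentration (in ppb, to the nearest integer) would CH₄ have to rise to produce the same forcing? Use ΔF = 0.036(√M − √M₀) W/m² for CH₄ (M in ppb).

M ≈ 5017 ppb

CO₂ forcing: 5.78 × ln(391/298) = 5.78 × 0.271614 = 1.56993 W/m².
Set 0.036(√M − √741) = 1.56993: √M = 1.56993/0.036 + √741 = 43.6092 + 27.2213 = 70.8305.
M = (70.8305)² = 5016.96 ppb.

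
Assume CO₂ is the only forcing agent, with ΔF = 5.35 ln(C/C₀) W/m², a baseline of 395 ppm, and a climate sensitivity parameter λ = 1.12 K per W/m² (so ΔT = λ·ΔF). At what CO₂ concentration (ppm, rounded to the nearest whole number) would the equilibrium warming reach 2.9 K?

Required forcing: ΔF = ΔT/λ = 2.9/1.12 = 2.5893 W/m².
Then ln(C/395) = ΔF/5.35 = 2.5893/5.35 = 0.48398.
So C = 395 × e^0.48398 = 395 × 1.62252 = 640.90 ppm.

C ≈ 641 ppm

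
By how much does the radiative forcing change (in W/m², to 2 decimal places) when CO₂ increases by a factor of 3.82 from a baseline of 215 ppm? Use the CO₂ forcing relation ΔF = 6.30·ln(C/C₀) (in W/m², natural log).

ΔF = 8.44 W/m²

Because the forcing depends only on the ratio C/C₀, the initial concentration does not enter.
ΔF = 6.30 × ln(3.82) = 6.30 × 1.34025 = 8.4436 W/m².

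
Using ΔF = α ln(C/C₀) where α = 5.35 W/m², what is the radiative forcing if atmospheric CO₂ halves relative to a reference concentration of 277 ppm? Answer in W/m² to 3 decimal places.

ΔF = -3.708 W/m²

Because the forcing depends only on the ratio C/C₀, the initial concentration does not enter.
ΔF = 5.35 × ln(0.5) = 5.35 × -0.69315 = -3.7084 W/m².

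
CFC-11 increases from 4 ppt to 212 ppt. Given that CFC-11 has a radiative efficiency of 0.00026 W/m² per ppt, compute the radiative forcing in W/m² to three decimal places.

CFC-11: ΔF = 0.00026 × (212 − 4) = 0.00026 × 208 = 0.0541 W/m².

ΔF = 0.054 W/m²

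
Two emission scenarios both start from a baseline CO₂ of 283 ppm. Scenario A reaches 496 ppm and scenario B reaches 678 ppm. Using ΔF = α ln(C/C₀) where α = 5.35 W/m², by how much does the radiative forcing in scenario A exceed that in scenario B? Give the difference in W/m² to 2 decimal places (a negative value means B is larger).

ΔF_A − ΔF_B = -1.67 W/m²

ΔF_A = 5.35 ln(496/283) = 5.35 × 0.56113 = 3.0020 W/m².
ΔF_B = 5.35 ln(678/283) = 5.35 × 0.87370 = 4.6743 W/m².
Difference: 3.0020 − 4.6743 = -1.6723 W/m².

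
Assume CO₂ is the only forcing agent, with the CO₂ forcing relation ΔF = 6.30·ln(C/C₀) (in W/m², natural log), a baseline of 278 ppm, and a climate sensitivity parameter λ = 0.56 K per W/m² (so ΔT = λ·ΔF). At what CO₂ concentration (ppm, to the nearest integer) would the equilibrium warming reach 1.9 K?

Required forcing: ΔF = ΔT/λ = 1.9/0.56 = 3.3929 W/m².
Then ln(C/278) = ΔF/6.30 = 3.3929/6.30 = 0.53856.
So C = 278 × e^0.53856 = 278 × 1.71354 = 476.36 ppm.

C ≈ 476 ppm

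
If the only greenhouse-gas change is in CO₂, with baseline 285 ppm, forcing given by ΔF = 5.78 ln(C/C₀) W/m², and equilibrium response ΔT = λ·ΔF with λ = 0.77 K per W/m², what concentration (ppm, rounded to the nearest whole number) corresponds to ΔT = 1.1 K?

Required forcing: ΔF = ΔT/λ = 1.1/0.77 = 1.4286 W/m².
Then ln(C/285) = ΔF/5.78 = 1.4286/5.78 = 0.24716.
So C = 285 × e^0.24716 = 285 × 1.28038 = 364.91 ppm.

C ≈ 365 ppm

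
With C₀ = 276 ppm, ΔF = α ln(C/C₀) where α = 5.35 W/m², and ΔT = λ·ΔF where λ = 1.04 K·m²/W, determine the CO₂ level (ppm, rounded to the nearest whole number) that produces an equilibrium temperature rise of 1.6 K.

Required forcing: ΔF = ΔT/λ = 1.6/1.04 = 1.5385 W/m².
Then ln(C/276) = ΔF/5.35 = 1.5385/5.35 = 0.28757.
So C = 276 × e^0.28757 = 276 × 1.33318 = 367.96 ppm.

C ≈ 368 ppm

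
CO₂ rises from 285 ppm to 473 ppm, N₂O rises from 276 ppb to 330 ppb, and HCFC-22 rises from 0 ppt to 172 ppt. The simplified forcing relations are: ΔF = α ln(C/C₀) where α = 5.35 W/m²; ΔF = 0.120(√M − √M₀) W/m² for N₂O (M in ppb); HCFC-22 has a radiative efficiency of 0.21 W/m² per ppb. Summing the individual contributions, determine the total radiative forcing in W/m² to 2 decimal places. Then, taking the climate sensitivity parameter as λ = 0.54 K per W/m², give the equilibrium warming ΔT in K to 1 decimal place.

CO₂: 5.35 × ln(473/285) = 5.35 × ln(1.65965) = 5.35 × 0.50661 = 2.7104 W/m².
N₂O: 0.120 × (√330 − √276) = 0.120 × (18.1659 − 16.6132) = 0.120 × 1.5527 = 0.1863 W/m².
HCFC-22: Δ = 172 − 0 = 172 ppt = 0.172 ppb; ΔF = 0.21 × 0.172 = 0.0361 W/m².
Total ΔF = 2.7104 + 0.1863 + 0.0361 = 2.9328 W/m².
ΔT = λ ΔF = 0.54 × 2.93 = 1.5822 K.

ΔF = 2.93 W/m²; ΔT = 1.6 K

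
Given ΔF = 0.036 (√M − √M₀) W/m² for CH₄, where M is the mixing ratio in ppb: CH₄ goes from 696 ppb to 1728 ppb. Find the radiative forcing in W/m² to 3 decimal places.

ΔF = 0.547 W/m²

CH₄: 0.036 × (√1728 − √696) = 0.036 × (41.5692 − 26.3818) = 0.036 × 15.1874 = 0.5467 W/m².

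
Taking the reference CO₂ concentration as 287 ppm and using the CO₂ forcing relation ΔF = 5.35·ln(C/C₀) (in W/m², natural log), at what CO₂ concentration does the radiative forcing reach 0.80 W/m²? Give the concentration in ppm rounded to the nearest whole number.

C ≈ 333 ppm

Set 5.35 ln(C/287) = 0.80, so ln(C/287) = 0.80/5.35 = 0.14953.
Then C/287 = e^0.14953 = 1.16129, giving C = 287 × 1.16129 = 333.29 ppm.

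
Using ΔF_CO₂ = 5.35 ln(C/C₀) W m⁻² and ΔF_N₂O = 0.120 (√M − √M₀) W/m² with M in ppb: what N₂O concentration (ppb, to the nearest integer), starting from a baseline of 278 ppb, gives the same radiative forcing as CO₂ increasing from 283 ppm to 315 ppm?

CO₂ forcing: 5.35 × ln(315/283) = 5.35 × 0.107126 = 0.57312 W/m².
Set 0.120(√M − √278) = 0.57312: √M = 0.57312/0.120 + √278 = 4.7760 + 16.6733 = 21.4493.
M = (21.4493)² = 460.07 ppb.

M ≈ 460 ppb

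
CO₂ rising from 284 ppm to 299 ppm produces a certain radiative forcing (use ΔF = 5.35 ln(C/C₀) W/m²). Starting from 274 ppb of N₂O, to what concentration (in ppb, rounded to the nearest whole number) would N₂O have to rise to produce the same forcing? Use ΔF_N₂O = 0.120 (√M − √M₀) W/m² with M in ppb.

M ≈ 355 ppb

CO₂ forcing: 5.35 × ln(299/284) = 5.35 × 0.051469 = 0.27536 W/m².
Set 0.120(√M − √274) = 0.27536: √M = 0.27536/0.120 + √274 = 2.2947 + 16.5529 = 18.8476.
M = (18.8476)² = 355.23 ppb.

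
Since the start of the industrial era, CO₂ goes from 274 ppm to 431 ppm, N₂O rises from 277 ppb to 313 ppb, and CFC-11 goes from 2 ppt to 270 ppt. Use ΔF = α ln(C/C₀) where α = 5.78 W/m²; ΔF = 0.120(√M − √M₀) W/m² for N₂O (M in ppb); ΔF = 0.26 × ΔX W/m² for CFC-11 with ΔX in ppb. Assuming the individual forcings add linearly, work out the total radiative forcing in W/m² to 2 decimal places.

CO₂: 5.78 × ln(431/274) = 5.78 × ln(1.57299) = 5.78 × 0.45298 = 2.6182 W/m².
N₂O: 0.120 × (√313 − √277) = 0.120 × (17.6918 − 16.6433) = 0.120 × 1.0485 = 0.1258 W/m².
CFC-11: Δ = 270 − 2 = 268 ppt = 0.268 ppb; ΔF = 0.26 × 0.268 = 0.0697 W/m².
Total ΔF = 2.6182 + 0.1258 + 0.0697 = 2.8137 W/m².

ΔF = 2.81 W/m²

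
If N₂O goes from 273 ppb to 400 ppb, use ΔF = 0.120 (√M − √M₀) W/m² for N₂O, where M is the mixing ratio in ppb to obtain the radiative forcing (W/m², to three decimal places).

N₂O: 0.120 × (√400 − √273) = 0.120 × (20.0000 − 16.5227) = 0.120 × 3.4773 = 0.4173 W/m².

ΔF = 0.417 W/m²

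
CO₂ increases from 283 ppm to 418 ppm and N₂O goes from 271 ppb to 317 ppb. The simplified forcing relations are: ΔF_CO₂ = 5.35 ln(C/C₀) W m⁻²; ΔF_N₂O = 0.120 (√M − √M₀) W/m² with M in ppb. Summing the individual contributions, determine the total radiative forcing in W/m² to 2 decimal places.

ΔF = 2.25 W/m²

CO₂: 5.35 × ln(418/283) = 5.35 × ln(1.47703) = 5.35 × 0.39003 = 2.0867 W/m².
N₂O: 0.120 × (√317 − √271) = 0.120 × (17.8045 − 16.4621) = 0.120 × 1.3424 = 0.1611 W/m².
Total ΔF = 2.0867 + 0.1611 = 2.2478 W/m².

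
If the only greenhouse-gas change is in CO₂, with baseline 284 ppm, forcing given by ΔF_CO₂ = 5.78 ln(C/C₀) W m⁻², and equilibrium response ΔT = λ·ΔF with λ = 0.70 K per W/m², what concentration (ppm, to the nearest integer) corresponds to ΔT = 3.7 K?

C ≈ 709 ppm

Required forcing: ΔF = ΔT/λ = 3.7/0.70 = 5.2857 W/m².
Then ln(C/284) = ΔF/5.78 = 5.2857/5.78 = 0.91448.
So C = 284 × e^0.91448 = 284 × 2.49548 = 708.72 ppm.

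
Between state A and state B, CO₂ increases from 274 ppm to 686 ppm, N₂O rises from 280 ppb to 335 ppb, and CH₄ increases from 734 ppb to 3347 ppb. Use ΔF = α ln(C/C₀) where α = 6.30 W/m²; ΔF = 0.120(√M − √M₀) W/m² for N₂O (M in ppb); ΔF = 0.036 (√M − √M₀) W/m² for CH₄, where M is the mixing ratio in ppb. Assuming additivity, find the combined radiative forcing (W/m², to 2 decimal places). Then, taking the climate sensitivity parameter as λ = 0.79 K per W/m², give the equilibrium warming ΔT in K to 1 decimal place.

CO₂: 6.30 × ln(686/274) = 6.30 × ln(2.50365) = 6.30 × 0.91775 = 5.7818 W/m².
N₂O: 0.120 × (√335 − √280) = 0.120 × (18.3030 − 16.7332) = 0.120 × 1.5698 = 0.1884 W/m².
CH₄: 0.036 × (√3347 − √734) = 0.036 × (57.8533 − 27.0924) = 0.036 × 30.7609 = 1.1074 W/m².
Total ΔF = 5.7818 + 0.1884 + 1.1074 = 7.0776 W/m².
ΔT = λ ΔF = 0.79 × 7.08 = 5.5932 K.

ΔF = 7.08 W/m²; ΔT = 5.6 K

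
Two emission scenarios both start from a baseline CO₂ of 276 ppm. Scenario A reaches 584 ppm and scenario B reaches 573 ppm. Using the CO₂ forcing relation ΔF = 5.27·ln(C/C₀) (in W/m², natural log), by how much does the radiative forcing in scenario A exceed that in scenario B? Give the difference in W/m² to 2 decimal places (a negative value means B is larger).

ΔF_A = 5.27 ln(584/276) = 5.27 × 0.74950 = 3.9499 W/m².
ΔF_B = 5.27 ln(573/276) = 5.27 × 0.73048 = 3.8496 W/m².
Difference: 3.9499 − 3.8496 = 0.1003 W/m².

ΔF_A − ΔF_B = 0.10 W/m²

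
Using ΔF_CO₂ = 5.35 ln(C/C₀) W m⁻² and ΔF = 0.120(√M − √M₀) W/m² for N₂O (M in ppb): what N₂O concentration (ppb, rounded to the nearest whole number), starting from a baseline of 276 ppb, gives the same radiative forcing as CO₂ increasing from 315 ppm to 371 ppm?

CO₂ forcing: 5.35 × ln(371/315) = 5.35 × 0.163629 = 0.87542 W/m².
Set 0.120(√M − √276) = 0.87542: √M = 0.87542/0.120 + √276 = 7.2952 + 16.6132 = 23.9084.
M = (23.9084)² = 571.61 ppb.

M ≈ 572 ppb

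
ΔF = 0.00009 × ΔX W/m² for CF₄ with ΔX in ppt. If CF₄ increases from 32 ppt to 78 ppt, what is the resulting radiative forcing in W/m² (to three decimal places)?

CF₄: ΔF = 0.00009 × (78 − 32) = 0.00009 × 46 = 0.0041 W/m².

ΔF = 0.004 W/m²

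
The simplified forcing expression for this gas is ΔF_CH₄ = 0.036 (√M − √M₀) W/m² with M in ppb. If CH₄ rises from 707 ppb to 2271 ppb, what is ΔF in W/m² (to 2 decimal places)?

CH₄: 0.036 × (√2271 − √707) = 0.036 × (47.6550 − 26.5895) = 0.036 × 21.0655 = 0.7584 W/m².

ΔF = 0.76 W/m²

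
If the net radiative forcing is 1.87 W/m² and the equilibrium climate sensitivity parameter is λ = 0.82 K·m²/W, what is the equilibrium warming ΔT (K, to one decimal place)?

ΔT = λ ΔF = 0.82 × 1.87 = 1.5334 K.

ΔT = 1.5 K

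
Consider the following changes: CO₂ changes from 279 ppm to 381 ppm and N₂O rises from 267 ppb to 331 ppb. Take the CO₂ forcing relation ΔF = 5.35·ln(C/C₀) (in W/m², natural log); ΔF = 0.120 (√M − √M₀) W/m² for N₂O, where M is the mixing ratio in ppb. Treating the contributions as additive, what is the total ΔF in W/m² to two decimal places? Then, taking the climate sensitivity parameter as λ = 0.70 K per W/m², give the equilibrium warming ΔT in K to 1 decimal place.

CO₂: 5.35 × ln(381/279) = 5.35 × ln(1.36559) = 5.35 × 0.31159 = 1.6670 W/m².
N₂O: 0.120 × (√331 − √267) = 0.120 × (18.1934 − 16.3401) = 0.120 × 1.8533 = 0.2224 W/m².
Total ΔF = 1.6670 + 0.2224 = 1.8894 W/m².
ΔT = λ ΔF = 0.70 × 1.89 = 1.3230 K.

ΔF = 1.89 W/m²; ΔT = 1.3 K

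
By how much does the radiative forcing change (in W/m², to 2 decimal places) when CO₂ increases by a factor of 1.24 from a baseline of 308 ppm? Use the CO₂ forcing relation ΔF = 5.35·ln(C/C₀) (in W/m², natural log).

ΔF = 5.35 × ln(1.24) = 5.35 × 0.21511 = 1.1508 W/m².

ΔF = 1.15 W/m²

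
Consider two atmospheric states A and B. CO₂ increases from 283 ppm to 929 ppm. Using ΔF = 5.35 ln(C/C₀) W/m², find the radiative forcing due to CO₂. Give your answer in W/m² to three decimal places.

CO₂: 5.35 × ln(929/283) = 5.35 × ln(3.28269) = 5.35 × 1.18866 = 6.3593 W/m².

ΔF = 6.359 W/m²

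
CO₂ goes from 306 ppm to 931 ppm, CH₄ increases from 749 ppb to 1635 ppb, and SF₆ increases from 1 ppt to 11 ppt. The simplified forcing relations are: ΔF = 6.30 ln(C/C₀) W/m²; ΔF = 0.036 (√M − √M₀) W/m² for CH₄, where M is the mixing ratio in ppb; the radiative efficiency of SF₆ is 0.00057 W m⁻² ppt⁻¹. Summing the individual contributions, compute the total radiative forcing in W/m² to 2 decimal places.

ΔF = 7.49 W/m²

CO₂: 6.30 × ln(931/306) = 6.30 × ln(3.04248) = 6.30 × 1.11267 = 7.0098 W/m².
CH₄: 0.036 × (√1635 − √749) = 0.036 × (40.4351 − 27.3679) = 0.036 × 13.0672 = 0.4704 W/m².
SF₆: ΔF = 0.00057 × (11 − 1) = 0.00057 × 10 = 0.0057 W/m².
Total ΔF = 7.0098 + 0.4704 + 0.0057 = 7.4859 W/m².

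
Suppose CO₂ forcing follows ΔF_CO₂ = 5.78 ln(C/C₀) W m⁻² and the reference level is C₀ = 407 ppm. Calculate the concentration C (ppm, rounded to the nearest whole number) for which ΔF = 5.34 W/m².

Set 5.78 ln(C/407) = 5.34, so ln(C/407) = 5.34/5.78 = 0.92388.
Then C/407 = e^0.92388 = 2.51905, giving C = 407 × 2.51905 = 1025.25 ppm.

C ≈ 1025 ppm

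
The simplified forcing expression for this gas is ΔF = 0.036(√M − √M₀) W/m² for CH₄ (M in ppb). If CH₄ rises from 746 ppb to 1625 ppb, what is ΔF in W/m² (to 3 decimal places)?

ΔF = 0.468 W/m²

CH₄: 0.036 × (√1625 − √746) = 0.036 × (40.3113 − 27.3130) = 0.036 × 12.9983 = 0.4679 W/m².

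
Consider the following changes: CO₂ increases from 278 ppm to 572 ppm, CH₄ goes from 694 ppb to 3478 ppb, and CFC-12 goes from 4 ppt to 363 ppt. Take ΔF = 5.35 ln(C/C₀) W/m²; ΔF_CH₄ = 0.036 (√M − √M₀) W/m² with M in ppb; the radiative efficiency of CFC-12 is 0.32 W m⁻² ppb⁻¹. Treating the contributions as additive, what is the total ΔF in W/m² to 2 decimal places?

CO₂: 5.35 × ln(572/278) = 5.35 × ln(2.05755) = 5.35 × 0.72152 = 3.8601 W/m².
CH₄: 0.036 × (√3478 − √694) = 0.036 × (58.9746 − 26.3439) = 0.036 × 32.6307 = 1.1747 W/m².
CFC-12: Δ = 363 − 4 = 359 ppt = 0.359 ppb; ΔF = 0.32 × 0.359 = 0.1149 W/m².
Total ΔF = 3.8601 + 1.1747 + 0.1149 = 5.1497 W/m².

ΔF = 5.15 W/m²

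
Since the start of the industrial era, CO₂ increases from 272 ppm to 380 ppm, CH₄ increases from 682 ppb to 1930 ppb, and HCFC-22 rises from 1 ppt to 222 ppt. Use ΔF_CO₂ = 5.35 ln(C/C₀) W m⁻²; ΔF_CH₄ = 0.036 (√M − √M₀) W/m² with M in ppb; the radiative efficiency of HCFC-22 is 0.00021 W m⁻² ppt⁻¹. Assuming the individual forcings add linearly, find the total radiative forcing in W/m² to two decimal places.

ΔF = 2.48 W/m²

CO₂: 5.35 × ln(380/272) = 5.35 × ln(1.39706) = 5.35 × 0.33437 = 1.7889 W/m².
CH₄: 0.036 × (√1930 − √682) = 0.036 × (43.9318 − 26.1151) = 0.036 × 17.8167 = 0.6414 W/m².
HCFC-22: ΔF = 0.00021 × (222 − 1) = 0.00021 × 221 = 0.0464 W/m².
Total ΔF = 1.7889 + 0.6414 + 0.0464 = 2.4767 W/m².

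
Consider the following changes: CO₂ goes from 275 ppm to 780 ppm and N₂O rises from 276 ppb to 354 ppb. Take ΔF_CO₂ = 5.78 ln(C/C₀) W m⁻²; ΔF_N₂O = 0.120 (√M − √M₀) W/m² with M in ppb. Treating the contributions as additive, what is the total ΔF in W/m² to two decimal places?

ΔF = 6.29 W/m²

CO₂: 5.78 × ln(780/275) = 5.78 × ln(2.83636) = 5.78 × 1.04252 = 6.0258 W/m².
N₂O: 0.120 × (√354 − √276) = 0.120 × (18.8149 − 16.6132) = 0.120 × 2.2017 = 0.2642 W/m².
Total ΔF = 6.0258 + 0.2642 = 6.2900 W/m².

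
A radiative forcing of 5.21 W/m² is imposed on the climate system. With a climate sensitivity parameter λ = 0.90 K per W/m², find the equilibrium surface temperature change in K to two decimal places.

ΔT = 4.69 K

ΔT = λ ΔF = 0.90 × 5.21 = 4.6890 K.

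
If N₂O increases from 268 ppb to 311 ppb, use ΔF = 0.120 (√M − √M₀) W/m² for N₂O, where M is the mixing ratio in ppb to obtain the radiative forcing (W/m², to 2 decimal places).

N₂O: 0.120 × (√311 − √268) = 0.120 × (17.6352 − 16.3707) = 0.120 × 1.2645 = 0.1517 W/m².

ΔF = 0.15 W/m²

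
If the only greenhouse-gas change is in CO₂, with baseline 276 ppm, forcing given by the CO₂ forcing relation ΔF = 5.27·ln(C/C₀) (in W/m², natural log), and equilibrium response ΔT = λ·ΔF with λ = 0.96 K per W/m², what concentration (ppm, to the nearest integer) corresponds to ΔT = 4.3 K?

C ≈ 646 ppm

Required forcing: ΔF = ΔT/λ = 4.3/0.96 = 4.4792 W/m².
Then ln(C/276) = ΔF/5.27 = 4.4792/5.27 = 0.84994.
So C = 276 × e^0.84994 = 276 × 2.33951 = 645.70 ppm.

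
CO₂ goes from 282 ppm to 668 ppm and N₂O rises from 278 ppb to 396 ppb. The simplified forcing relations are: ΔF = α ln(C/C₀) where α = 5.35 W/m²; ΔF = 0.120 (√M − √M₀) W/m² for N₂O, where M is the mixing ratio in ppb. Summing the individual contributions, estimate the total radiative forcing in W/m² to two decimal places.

ΔF = 5.00 W/m²

CO₂: 5.35 × ln(668/282) = 5.35 × ln(2.36879) = 5.35 × 0.86238 = 4.6137 W/m².
N₂O: 0.120 × (√396 − √278) = 0.120 × (19.8997 − 16.6733) = 0.120 × 3.2264 = 0.3872 W/m².
Total ΔF = 4.6137 + 0.3872 = 5.0009 W/m².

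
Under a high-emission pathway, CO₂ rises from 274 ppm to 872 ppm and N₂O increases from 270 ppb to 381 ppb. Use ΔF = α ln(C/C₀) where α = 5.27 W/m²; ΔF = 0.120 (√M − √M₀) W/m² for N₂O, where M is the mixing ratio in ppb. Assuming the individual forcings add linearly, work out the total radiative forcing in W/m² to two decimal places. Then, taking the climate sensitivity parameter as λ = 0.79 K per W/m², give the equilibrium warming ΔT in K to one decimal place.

CO₂: 5.27 × ln(872/274) = 5.27 × ln(3.18248) = 5.27 × 1.15766 = 6.1009 W/m².
N₂O: 0.120 × (√381 − √270) = 0.120 × (19.5192 − 16.4317) = 0.120 × 3.0875 = 0.3705 W/m².
Total ΔF = 6.1009 + 0.3705 = 6.4714 W/m².
ΔT = λ ΔF = 0.79 × 6.47 = 5.1113 K.

ΔF = 6.47 W/m²; ΔT = 5.1 K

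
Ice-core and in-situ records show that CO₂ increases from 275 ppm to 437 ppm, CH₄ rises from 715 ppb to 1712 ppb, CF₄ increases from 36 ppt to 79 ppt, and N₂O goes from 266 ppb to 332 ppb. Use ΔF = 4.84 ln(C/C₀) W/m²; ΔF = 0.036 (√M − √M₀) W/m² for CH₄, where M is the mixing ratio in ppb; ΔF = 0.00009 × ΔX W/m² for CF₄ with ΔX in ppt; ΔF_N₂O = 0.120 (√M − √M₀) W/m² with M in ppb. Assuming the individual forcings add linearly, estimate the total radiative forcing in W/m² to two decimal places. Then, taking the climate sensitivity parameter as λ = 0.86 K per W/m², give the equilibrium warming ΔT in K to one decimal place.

CO₂: 4.84 × ln(437/275) = 4.84 × ln(1.58909) = 4.84 × 0.46316 = 2.2417 W/m².
CH₄: 0.036 × (√1712 − √715) = 0.036 × (41.3763 − 26.7395) = 0.036 × 14.6368 = 0.5269 W/m².
CF₄: ΔF = 0.00009 × (79 − 36) = 0.00009 × 43 = 0.0039 W/m².
N₂O: 0.120 × (√332 − √266) = 0.120 × (18.2209 − 16.3095) = 0.120 × 1.9114 = 0.2294 W/m².
Total ΔF = 2.2417 + 0.5269 + 0.0039 + 0.2294 = 3.0019 W/m².
ΔT = λ ΔF = 0.86 × 3.00 = 2.5800 K.

ΔF = 3.00 W/m²; ΔT = 2.6 K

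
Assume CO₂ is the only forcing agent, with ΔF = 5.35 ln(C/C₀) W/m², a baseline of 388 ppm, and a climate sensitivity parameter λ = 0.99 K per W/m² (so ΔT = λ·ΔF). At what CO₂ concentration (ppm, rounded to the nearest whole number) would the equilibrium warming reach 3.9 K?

Required forcing: ΔF = ΔT/λ = 3.9/0.99 = 3.9394 W/m².
Then ln(C/388) = ΔF/5.35 = 3.9394/5.35 = 0.73634.
So C = 388 × e^0.73634 = 388 × 2.08828 = 810.25 ppm.

C ≈ 810 ppm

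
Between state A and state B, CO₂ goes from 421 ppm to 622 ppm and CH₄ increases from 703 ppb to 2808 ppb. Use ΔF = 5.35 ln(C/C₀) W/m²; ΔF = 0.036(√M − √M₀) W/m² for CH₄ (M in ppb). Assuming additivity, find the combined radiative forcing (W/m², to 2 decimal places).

CO₂: 5.35 × ln(622/421) = 5.35 × ln(1.47743) = 5.35 × 0.39030 = 2.0881 W/m².
CH₄: 0.036 × (√2808 − √703) = 0.036 × (52.9906 − 26.5141) = 0.036 × 26.4765 = 0.9532 W/m².
Total ΔF = 2.0881 + 0.9532 = 3.0413 W/m².

ΔF = 3.04 W/m²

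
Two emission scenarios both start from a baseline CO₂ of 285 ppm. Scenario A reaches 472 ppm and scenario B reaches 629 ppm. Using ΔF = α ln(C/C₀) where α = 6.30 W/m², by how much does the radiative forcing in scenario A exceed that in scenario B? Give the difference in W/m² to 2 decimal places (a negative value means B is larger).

ΔF_A − ΔF_B = -1.81 W/m²

ΔF_A = 6.30 ln(472/285) = 6.30 × 0.50449 = 3.1783 W/m².
ΔF_B = 6.30 ln(629/285) = 6.30 × 0.79164 = 4.9873 W/m².
Difference: 3.1783 − 4.9873 = -1.8090 W/m².
(Equivalently, ΔF_A − ΔF_B = 6.30 ln(472/629) = 6.30 × -0.28715 = -1.8090 W/m².)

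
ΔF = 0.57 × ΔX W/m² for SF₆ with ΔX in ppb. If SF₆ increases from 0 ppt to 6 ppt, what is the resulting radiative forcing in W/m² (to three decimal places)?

ΔF = 0.003 W/m²

SF₆: Δ = 6 − 0 = 6 ppt = 0.006 ppb; ΔF = 0.57 × 0.006 = 0.0034 W/m².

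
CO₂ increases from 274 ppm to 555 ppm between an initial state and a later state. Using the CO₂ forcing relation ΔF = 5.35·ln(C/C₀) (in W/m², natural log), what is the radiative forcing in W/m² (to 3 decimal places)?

CO₂: 5.35 × ln(555/274) = 5.35 × ln(2.02555) = 5.35 × 0.70584 = 3.7762 W/m².

ΔF = 3.776 W/m²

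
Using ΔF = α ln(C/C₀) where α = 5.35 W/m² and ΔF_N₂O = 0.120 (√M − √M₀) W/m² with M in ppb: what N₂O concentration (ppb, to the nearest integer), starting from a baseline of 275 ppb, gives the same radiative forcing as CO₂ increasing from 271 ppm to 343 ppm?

CO₂ forcing: 5.35 × ln(343/271) = 5.35 × 0.235612 = 1.26052 W/m².
Set 0.120(√M − √275) = 1.26052: √M = 1.26052/0.120 + √275 = 10.5043 + 16.5831 = 27.0874.
M = (27.0874)² = 733.73 ppb.

M ≈ 734 ppb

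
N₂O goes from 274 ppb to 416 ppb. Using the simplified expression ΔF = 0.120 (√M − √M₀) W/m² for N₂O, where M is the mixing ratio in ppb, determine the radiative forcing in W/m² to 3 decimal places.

N₂O: 0.120 × (√416 − √274) = 0.120 × (20.3961 − 16.5529) = 0.120 × 3.8432 = 0.4612 W/m².

ΔF = 0.461 W/m²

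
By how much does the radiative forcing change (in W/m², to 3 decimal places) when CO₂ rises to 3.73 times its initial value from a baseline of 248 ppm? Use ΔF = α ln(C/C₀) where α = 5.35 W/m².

Because the forcing depends only on the ratio C/C₀, the initial concentration does not enter.
ΔF = 5.35 × ln(3.73) = 5.35 × 1.31641 = 7.0428 W/m².

ΔF = 7.043 W/m²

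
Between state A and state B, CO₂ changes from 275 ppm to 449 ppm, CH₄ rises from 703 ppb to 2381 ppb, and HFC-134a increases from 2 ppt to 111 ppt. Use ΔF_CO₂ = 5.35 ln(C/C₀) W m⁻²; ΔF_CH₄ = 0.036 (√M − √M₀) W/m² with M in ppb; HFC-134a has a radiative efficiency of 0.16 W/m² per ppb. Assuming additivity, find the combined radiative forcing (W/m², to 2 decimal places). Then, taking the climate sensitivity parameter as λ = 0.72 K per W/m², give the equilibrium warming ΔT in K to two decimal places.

CO₂: 5.35 × ln(449/275) = 5.35 × ln(1.63273) = 5.35 × 0.49025 = 2.6228 W/m².
CH₄: 0.036 × (√2381 − √703) = 0.036 × (48.7955 − 26.5141) = 0.036 × 22.2814 = 0.8021 W/m².
HFC-134a: Δ = 111 − 2 = 109 ppt = 0.109 ppb; ΔF = 0.16 × 0.109 = 0.0174 W/m².
Total ΔF = 2.6228 + 0.8021 + 0.0174 = 3.4423 W/m².
ΔT = λ ΔF = 0.72 × 3.44 = 2.4768 K.

ΔF = 3.44 W/m²; ΔT = 2.48 K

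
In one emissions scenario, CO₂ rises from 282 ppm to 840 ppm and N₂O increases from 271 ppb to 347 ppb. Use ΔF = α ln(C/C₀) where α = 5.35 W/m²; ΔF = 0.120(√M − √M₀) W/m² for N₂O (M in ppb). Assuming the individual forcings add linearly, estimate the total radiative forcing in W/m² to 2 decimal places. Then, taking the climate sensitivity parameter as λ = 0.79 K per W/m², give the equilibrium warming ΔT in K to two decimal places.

CO₂: 5.35 × ln(840/282) = 5.35 × ln(2.97872) = 5.35 × 1.09149 = 5.8395 W/m².
N₂O: 0.120 × (√347 − √271) = 0.120 × (18.6279 − 16.4621) = 0.120 × 2.1658 = 0.2599 W/m².
Total ΔF = 5.8395 + 0.2599 = 6.0994 W/m².
ΔT = λ ΔF = 0.79 × 6.10 = 4.8190 K.

ΔF = 6.10 W/m²; ΔT = 4.82 K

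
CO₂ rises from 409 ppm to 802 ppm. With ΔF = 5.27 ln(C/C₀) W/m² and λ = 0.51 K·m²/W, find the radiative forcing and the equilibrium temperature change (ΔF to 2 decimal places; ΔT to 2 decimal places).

CO₂: 5.27 × ln(802/409) = 5.27 × ln(1.96088) = 5.27 × 0.67339 = 3.5488 W/m².
ΔT = λ ΔF = 0.51 × 3.55 = 1.8105 K.

ΔF = 3.55 W/m²; ΔT = 1.81 K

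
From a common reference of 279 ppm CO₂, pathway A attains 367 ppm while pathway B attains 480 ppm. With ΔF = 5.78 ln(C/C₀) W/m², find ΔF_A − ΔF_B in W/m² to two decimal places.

ΔF_A − ΔF_B = -1.55 W/m²

ΔF_A = 5.78 ln(367/279) = 5.78 × 0.27415 = 1.5846 W/m².
ΔF_B = 5.78 ln(480/279) = 5.78 × 0.54257 = 3.1361 W/m².
Difference: 1.5846 − 3.1361 = -1.5515 W/m².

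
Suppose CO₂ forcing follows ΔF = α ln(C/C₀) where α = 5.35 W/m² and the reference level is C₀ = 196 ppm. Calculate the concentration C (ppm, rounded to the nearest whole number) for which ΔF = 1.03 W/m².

C ≈ 238 ppm

Set 5.35 ln(C/196) = 1.03, so ln(C/196) = 1.03/5.35 = 0.19252.
Then C/196 = e^0.19252 = 1.21230, giving C = 196 × 1.21230 = 237.61 ppm.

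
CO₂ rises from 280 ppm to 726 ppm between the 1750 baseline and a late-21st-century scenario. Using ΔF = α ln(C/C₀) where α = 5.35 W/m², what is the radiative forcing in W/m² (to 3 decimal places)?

CO₂ absorption bands are partially saturated, so forcing scales with the logarithm of the concentration ratio.
CO₂: 5.35 × ln(726/280) = 5.35 × ln(2.59286) = 5.35 × 0.95276 = 5.0973 W/m².

ΔF = 5.097 W/m²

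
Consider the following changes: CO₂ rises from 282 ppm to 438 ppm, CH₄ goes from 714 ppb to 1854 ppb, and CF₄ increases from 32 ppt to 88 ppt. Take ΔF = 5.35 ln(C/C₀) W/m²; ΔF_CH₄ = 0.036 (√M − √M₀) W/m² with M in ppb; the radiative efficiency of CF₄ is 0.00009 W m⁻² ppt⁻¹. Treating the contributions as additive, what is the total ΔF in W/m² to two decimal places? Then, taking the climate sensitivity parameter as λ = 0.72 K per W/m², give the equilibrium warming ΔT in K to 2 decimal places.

ΔF = 2.95 W/m²; ΔT = 2.12 K

CO₂: 5.35 × ln(438/282) = 5.35 × ln(1.55319) = 5.35 × 0.44031 = 2.3557 W/m².
CH₄: 0.036 × (√1854 − √714) = 0.036 × (43.0581 − 26.7208) = 0.036 × 16.3373 = 0.5881 W/m².
CF₄: ΔF = 0.00009 × (88 − 32) = 0.00009 × 56 = 0.0050 W/m².
Total ΔF = 2.3557 + 0.5881 + 0.0050 = 2.9488 W/m².
ΔT = λ ΔF = 0.72 × 2.95 = 2.1240 K.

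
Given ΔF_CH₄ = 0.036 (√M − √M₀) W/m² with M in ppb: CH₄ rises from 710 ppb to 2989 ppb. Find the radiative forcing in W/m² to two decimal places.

ΔF = 1.01 W/m²

CH₄: 0.036 × (√2989 − √710) = 0.036 × (54.6717 − 26.6458) = 0.036 × 28.0259 = 1.0089 W/m².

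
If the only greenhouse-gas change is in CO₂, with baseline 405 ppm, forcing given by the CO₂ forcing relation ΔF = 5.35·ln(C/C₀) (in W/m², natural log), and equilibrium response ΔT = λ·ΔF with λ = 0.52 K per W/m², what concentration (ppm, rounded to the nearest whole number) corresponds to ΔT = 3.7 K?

Required forcing: ΔF = ΔT/λ = 3.7/0.52 = 7.1154 W/m².
Then ln(C/405) = ΔF/5.35 = 7.1154/5.35 = 1.32998.
So C = 405 × e^1.32998 = 405 × 3.78097 = 1531.29 ppm.

C ≈ 1531 ppm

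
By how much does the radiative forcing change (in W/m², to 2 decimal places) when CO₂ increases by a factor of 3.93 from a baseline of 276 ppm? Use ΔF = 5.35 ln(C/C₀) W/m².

ΔF = 7.32 W/m²

Because the forcing depends only on the ratio C/C₀, the initial concentration does not enter.
ΔF = 5.35 × ln(3.93) = 5.35 × 1.36864 = 7.3222 W/m².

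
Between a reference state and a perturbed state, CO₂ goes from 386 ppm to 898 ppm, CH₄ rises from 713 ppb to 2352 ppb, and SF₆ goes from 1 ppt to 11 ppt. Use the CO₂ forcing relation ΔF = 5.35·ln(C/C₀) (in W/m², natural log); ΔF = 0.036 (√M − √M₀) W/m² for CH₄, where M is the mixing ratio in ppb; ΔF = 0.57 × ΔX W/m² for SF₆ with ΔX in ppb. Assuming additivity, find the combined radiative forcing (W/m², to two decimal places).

CO₂: 5.35 × ln(898/386) = 5.35 × ln(2.32642) = 5.35 × 0.84433 = 4.5172 W/m².
CH₄: 0.036 × (√2352 − √713) = 0.036 × (48.4974 − 26.7021) = 0.036 × 21.7953 = 0.7846 W/m².
SF₆: Δ = 11 − 1 = 10 ppt = 0.010 ppb; ΔF = 0.57 × 0.010 = 0.0057 W/m².
Total ΔF = 4.5172 + 0.7846 + 0.0057 = 5.3075 W/m².

ΔF = 5.31 W/m²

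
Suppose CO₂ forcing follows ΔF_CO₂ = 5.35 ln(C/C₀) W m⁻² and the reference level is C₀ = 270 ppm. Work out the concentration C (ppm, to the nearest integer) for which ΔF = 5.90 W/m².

Set 5.35 ln(C/270) = 5.90, so ln(C/270) = 5.90/5.35 = 1.10280.
Then C/270 = e^1.10280 = 3.01259, giving C = 270 × 3.01259 = 813.40 ppm.

C ≈ 813 ppm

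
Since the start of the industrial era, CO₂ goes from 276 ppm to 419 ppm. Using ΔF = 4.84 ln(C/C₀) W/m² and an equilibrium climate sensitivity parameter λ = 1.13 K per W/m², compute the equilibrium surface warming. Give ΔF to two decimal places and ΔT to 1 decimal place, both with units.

CO₂: 4.84 × ln(419/276) = 4.84 × ln(1.51812) = 4.84 × 0.41747 = 2.0206 W/m².
ΔT = λ ΔF = 1.13 × 2.02 = 2.2826 K.

ΔF = 2.02 W/m²; ΔT = 2.3 K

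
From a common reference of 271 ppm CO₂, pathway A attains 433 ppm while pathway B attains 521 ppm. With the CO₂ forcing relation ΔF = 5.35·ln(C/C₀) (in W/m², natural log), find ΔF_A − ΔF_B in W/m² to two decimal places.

ΔF_A = 5.35 ln(433/271) = 5.35 × 0.46862 = 2.5071 W/m².
ΔF_B = 5.35 ln(521/271) = 5.35 × 0.65363 = 3.4969 W/m².
Difference: 2.5071 − 3.4969 = -0.9898 W/m².
(Equivalently, ΔF_A − ΔF_B = 5.35 ln(433/521) = 5.35 × -0.18501 = -0.9898 W/m².)

ΔF_A − ΔF_B = -0.99 W/m²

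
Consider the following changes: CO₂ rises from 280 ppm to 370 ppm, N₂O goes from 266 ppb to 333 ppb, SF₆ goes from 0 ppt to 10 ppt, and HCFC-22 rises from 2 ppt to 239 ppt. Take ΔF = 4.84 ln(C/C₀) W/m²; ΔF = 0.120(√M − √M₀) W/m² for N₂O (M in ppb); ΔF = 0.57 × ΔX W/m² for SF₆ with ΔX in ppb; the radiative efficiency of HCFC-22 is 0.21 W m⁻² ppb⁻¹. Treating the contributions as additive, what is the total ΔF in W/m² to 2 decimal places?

CO₂: 4.84 × ln(370/280) = 4.84 × ln(1.32143) = 4.84 × 0.27871 = 1.3490 W/m².
N₂O: 0.120 × (√333 − √266) = 0.120 × (18.2483 − 16.3095) = 0.120 × 1.9388 = 0.2327 W/m².
SF₆: Δ = 10 − 0 = 10 ppt = 0.010 ppb; ΔF = 0.57 × 0.010 = 0.0057 W/m².
HCFC-22: Δ = 239 − 2 = 237 ppt = 0.237 ppb; ΔF = 0.21 × 0.237 = 0.0498 W/m².
Total ΔF = 1.3490 + 0.2327 + 0.0057 + 0.0498 = 1.6372 W/m².

ΔF = 1.64 W/m²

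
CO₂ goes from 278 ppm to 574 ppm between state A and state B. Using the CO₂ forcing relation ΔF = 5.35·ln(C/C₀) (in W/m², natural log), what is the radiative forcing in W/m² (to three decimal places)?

CO₂: 5.35 × ln(574/278) = 5.35 × ln(2.06475) = 5.35 × 0.72501 = 3.8788 W/m².

ΔF = 3.879 W/m²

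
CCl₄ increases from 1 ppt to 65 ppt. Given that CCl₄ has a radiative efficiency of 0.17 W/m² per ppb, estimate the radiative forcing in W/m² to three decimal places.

CCl₄: Δ = 65 − 1 = 64 ppt = 0.064 ppb; ΔF = 0.17 × 0.064 = 0.0109 W/m².

ΔF = 0.011 W/m²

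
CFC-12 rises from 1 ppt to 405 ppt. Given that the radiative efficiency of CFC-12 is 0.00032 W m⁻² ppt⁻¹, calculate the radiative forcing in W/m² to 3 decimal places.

ΔF = 0.129 W/m²

CFC-12: ΔF = 0.00032 × (405 − 1) = 0.00032 × 404 = 0.1293 W/m².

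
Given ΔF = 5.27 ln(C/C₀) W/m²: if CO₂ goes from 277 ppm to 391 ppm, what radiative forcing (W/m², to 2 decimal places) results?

CO₂: 5.27 × ln(391/277) = 5.27 × ln(1.41155) = 5.27 × 0.34469 = 1.8165 W/m².

ΔF = 1.82 W/m²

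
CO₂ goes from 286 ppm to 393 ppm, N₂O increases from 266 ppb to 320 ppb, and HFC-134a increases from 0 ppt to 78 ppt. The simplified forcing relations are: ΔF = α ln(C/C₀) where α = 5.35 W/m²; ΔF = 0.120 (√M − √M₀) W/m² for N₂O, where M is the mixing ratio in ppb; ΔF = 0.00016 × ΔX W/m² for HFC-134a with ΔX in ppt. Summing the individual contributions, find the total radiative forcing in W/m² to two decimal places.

ΔF = 1.90 W/m²

CO₂: 5.35 × ln(393/286) = 5.35 × ln(1.37413) = 5.35 × 0.31782 = 1.7003 W/m².
N₂O: 0.120 × (√320 − √266) = 0.120 × (17.8885 − 16.3095) = 0.120 × 1.5790 = 0.1895 W/m².
HFC-134a: ΔF = 0.00016 × (78 − 0) = 0.00016 × 78 = 0.0125 W/m².
Total ΔF = 1.7003 + 0.1895 + 0.0125 = 1.9023 W/m².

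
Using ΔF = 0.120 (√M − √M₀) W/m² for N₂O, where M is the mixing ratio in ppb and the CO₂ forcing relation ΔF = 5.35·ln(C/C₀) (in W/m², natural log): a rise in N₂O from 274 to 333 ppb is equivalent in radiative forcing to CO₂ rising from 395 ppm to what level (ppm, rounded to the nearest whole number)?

C ≈ 410 ppm

N₂O forcing: 0.120 × (√333 − √274) = 0.120 × (18.2483 − 16.5529) = 0.120 × 1.6954 = 0.20345 W/m².
Set 5.35 ln(C/395) = 0.20345: ln(C/395) = 0.20345/5.35 = 0.03803, so C = 395 × e^0.03803 = 395 × 1.03876 = 410.31 ppm.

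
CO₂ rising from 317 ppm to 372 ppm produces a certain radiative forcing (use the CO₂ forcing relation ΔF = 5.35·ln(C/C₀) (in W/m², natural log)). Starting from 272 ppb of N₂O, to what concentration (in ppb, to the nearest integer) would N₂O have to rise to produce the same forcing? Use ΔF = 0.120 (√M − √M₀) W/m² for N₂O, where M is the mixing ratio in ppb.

M ≈ 558 ppb

CO₂ forcing: 5.35 × ln(372/317) = 5.35 × 0.159992 = 0.85596 W/m².
Set 0.120(√M − √272) = 0.85596: √M = 0.85596/0.120 + √272 = 7.1330 + 16.4924 = 23.6254.
M = (23.6254)² = 558.16 ppb.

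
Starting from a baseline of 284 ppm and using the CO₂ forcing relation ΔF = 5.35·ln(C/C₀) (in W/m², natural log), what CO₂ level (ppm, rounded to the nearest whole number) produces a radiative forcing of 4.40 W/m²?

C ≈ 646 ppm

Set 5.35 ln(C/284) = 4.40, so ln(C/284) = 4.40/5.35 = 0.82243.
Then C/284 = e^0.82243 = 2.27602, giving C = 284 × 2.27602 = 646.39 ppm.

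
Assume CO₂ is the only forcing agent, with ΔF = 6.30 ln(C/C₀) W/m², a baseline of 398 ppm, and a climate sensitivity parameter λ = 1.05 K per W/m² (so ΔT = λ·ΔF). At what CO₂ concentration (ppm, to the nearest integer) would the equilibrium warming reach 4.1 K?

C ≈ 740 ppm

Required forcing: ΔF = ΔT/λ = 4.1/1.05 = 3.9048 W/m².
Then ln(C/398) = ΔF/6.30 = 3.9048/6.30 = 0.61981.
So C = 398 × e^0.61981 = 398 × 1.85857 = 739.71 ppm.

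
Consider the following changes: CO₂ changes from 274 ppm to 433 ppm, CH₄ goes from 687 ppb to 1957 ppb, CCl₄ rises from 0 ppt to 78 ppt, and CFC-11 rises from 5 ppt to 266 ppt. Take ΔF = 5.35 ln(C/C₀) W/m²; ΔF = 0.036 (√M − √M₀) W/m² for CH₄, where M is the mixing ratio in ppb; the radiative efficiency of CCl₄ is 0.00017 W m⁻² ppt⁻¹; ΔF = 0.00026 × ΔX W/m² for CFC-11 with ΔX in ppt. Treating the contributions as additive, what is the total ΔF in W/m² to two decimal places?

CO₂: 5.35 × ln(433/274) = 5.35 × ln(1.58029) = 5.35 × 0.45761 = 2.4482 W/m².
CH₄: 0.036 × (√1957 − √687) = 0.036 × (44.2380 − 26.2107) = 0.036 × 18.0273 = 0.6490 W/m².
CCl₄: ΔF = 0.00017 × (78 − 0) = 0.00017 × 78 = 0.0133 W/m².
CFC-11: ΔF = 0.00026 × (266 − 5) = 0.00026 × 261 = 0.0679 W/m².
Total ΔF = 2.4482 + 0.6490 + 0.0133 + 0.0679 = 3.1784 W/m².

ΔF = 3.18 W/m²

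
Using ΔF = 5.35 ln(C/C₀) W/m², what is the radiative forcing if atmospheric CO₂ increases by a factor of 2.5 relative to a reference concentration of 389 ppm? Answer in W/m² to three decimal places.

ΔF = 5.35 × ln(2.5) = 5.35 × 0.91629 = 4.9022 W/m².

ΔF = 4.902 W/m²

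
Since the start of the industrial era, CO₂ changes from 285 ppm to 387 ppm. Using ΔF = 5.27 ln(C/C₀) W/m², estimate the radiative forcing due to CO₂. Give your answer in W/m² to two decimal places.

ΔF = 1.61 W/m²

CO₂ absorption bands are partially saturated, so forcing scales with the logarithm of the concentration ratio.
CO₂: 5.27 × ln(387/285) = 5.27 × ln(1.35789) = 5.27 × 0.30593 = 1.6123 W/m².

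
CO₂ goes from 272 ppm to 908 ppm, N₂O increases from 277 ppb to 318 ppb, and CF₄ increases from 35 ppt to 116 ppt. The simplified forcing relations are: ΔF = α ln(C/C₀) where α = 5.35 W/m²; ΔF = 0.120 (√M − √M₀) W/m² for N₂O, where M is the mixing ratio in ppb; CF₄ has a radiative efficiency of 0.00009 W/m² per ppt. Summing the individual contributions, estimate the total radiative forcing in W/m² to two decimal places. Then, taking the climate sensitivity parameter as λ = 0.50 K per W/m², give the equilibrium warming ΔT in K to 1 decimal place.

CO₂: 5.35 × ln(908/272) = 5.35 × ln(3.33824) = 5.35 × 1.20544 = 6.4491 W/m².
N₂O: 0.120 × (√318 − √277) = 0.120 × (17.8326 − 16.6433) = 0.120 × 1.1893 = 0.1427 W/m².
CF₄: ΔF = 0.00009 × (116 − 35) = 0.00009 × 81 = 0.0073 W/m².
Total ΔF = 6.4491 + 0.1427 + 0.0073 = 6.5991 W/m².
ΔT = λ ΔF = 0.50 × 6.60 = 3.3000 K.

ΔF = 6.60 W/m²; ΔT = 3.3 K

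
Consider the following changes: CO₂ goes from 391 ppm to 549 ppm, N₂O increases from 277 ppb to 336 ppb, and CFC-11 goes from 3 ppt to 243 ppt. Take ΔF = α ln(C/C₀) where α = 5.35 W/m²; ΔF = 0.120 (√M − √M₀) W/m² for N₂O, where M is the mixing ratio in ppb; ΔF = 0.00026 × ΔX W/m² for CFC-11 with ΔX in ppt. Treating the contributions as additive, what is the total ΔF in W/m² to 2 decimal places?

CO₂: 5.35 × ln(549/391) = 5.35 × ln(1.40409) = 5.35 × 0.33939 = 1.8157 W/m².
N₂O: 0.120 × (√336 − √277) = 0.120 × (18.3303 − 16.6433) = 0.120 × 1.6870 = 0.2024 W/m².
CFC-11: ΔF = 0.00026 × (243 − 3) = 0.00026 × 240 = 0.0624 W/m².
Total ΔF = 1.8157 + 0.2024 + 0.0624 = 2.0805 W/m².

ΔF = 2.08 W/m²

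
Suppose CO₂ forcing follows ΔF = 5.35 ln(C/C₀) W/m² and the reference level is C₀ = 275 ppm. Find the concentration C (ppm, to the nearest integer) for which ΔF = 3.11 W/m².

C ≈ 492 ppm

Set 5.35 ln(C/275) = 3.11, so ln(C/275) = 3.11/5.35 = 0.58131.
Then C/275 = e^0.58131 = 1.78838, giving C = 275 × 1.78838 = 491.80 ppm.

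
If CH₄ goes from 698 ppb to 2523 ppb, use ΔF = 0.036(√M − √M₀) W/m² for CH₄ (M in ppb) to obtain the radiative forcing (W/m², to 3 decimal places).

ΔF = 0.857 W/m²

CH₄: 0.036 × (√2523 − √698) = 0.036 × (50.2295 − 26.4197) = 0.036 × 23.8098 = 0.8572 W/m².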